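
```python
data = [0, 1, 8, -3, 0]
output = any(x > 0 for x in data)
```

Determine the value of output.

Step 1: Check x > 0 for each element in [0, 1, 8, -3, 0]:
  0 > 0: False
  1 > 0: True
  8 > 0: True
  -3 > 0: False
  0 > 0: False
Step 2: any() returns True.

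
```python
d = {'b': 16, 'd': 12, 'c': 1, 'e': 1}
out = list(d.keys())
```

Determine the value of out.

Step 1: d.keys() returns the dictionary keys in insertion order.
Therefore out = ['b', 'd', 'c', 'e'].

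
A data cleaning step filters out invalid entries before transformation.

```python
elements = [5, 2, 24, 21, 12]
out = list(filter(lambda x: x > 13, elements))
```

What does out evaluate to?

Step 1: Filter elements > 13:
  5: removed
  2: removed
  24: kept
  21: kept
  12: removed
Therefore out = [24, 21].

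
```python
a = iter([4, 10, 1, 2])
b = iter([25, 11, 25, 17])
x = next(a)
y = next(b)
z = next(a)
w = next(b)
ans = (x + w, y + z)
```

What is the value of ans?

Step 1: a iterates [4, 10, 1, 2], b iterates [25, 11, 25, 17].
Step 2: x = next(a) = 4, y = next(b) = 25.
Step 3: z = next(a) = 10, w = next(b) = 11.
Step 4: ans = (4 + 11, 25 + 10) = (15, 35).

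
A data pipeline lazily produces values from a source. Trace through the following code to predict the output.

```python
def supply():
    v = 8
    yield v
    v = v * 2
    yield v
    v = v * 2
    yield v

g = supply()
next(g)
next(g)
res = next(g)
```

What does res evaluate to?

Step 1: Trace through generator execution:
  Yield 1: v starts at 8, yield 8
  Yield 2: v = 8 * 2 = 16, yield 16
  Yield 3: v = 16 * 2 = 32, yield 32
Step 2: First next() gets 8, second next() gets the second value, third next() yields 32.
Therefore res = 32.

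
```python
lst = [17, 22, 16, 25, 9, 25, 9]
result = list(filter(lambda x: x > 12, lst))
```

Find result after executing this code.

Step 1: Filter elements > 12:
  17: kept
  22: kept
  16: kept
  25: kept
  9: removed
  25: kept
  9: removed
Therefore result = [17, 22, 16, 25, 25].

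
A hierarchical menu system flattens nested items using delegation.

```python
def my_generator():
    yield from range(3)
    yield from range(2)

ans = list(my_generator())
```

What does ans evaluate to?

Step 1: Trace yields in order:
  yield 0
  yield 1
  yield 2
  yield 0
  yield 1
Therefore ans = [0, 1, 2, 0, 1].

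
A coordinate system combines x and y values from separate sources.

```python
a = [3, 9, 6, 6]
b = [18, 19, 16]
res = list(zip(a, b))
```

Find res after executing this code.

Step 1: zip stops at shortest (len(a)=4, len(b)=3):
  Index 0: (3, 18)
  Index 1: (9, 19)
  Index 2: (6, 16)
Step 2: Last element of a (6) has no pair, dropped.
Therefore res = [(3, 18), (9, 19), (6, 16)].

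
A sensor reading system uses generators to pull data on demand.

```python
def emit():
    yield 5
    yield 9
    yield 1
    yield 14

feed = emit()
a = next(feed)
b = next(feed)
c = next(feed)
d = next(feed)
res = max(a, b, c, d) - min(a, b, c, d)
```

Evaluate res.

Step 1: Create generator and consume all values:
  a = next(feed) = 5
  b = next(feed) = 9
  c = next(feed) = 1
  d = next(feed) = 14
Step 2: max = 14, min = 1, res = 14 - 1 = 13.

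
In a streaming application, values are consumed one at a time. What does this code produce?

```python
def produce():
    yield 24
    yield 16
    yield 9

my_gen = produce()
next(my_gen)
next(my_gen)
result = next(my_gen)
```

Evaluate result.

Step 1: produce() creates a generator.
Step 2: next(my_gen) yields 24 (consumed and discarded).
Step 3: next(my_gen) yields 16 (consumed and discarded).
Step 4: next(my_gen) yields 9, assigned to result.
Therefore result = 9.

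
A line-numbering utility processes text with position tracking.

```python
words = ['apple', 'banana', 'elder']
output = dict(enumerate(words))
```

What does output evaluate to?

Step 1: enumerate pairs indices with words:
  0 -> 'apple'
  1 -> 'banana'
  2 -> 'elder'
Therefore output = {0: 'apple', 1: 'banana', 2: 'elder'}.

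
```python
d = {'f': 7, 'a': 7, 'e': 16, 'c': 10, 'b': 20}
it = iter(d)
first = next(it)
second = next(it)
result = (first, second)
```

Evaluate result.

Step 1: iter(d) iterates over keys: ['f', 'a', 'e', 'c', 'b'].
Step 2: first = next(it) = 'f', second = next(it) = 'a'.
Therefore result = ('f', 'a').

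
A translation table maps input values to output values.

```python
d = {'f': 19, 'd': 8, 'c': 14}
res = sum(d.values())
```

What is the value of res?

Step 1: d.values() = [19, 8, 14].
Step 2: sum = 41.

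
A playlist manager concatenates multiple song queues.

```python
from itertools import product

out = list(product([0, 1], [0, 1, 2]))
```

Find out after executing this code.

Step 1: product([0, 1], [0, 1, 2]) gives all pairs:
  (0, 0)
  (0, 1)
  (0, 2)
  (1, 0)
  (1, 1)
  (1, 2)
Therefore out = [(0, 0), (0, 1), (0, 2), (1, 0), (1, 1), (1, 2)].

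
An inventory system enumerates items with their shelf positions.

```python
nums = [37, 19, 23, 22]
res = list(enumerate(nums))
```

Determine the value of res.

Step 1: enumerate pairs each element with its index:
  (0, 37)
  (1, 19)
  (2, 23)
  (3, 22)
Therefore res = [(0, 37), (1, 19), (2, 23), (3, 22)].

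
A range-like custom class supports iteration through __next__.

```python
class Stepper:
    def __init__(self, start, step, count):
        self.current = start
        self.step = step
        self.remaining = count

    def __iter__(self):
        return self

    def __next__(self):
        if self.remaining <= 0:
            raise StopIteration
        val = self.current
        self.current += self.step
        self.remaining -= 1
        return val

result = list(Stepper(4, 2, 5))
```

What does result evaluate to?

Step 1: Stepper starts at 4, increments by 2, for 5 steps:
  Yield 4, then current += 2
  Yield 6, then current += 2
  Yield 8, then current += 2
  Yield 10, then current += 2
  Yield 12, then current += 2
Therefore result = [4, 6, 8, 10, 12].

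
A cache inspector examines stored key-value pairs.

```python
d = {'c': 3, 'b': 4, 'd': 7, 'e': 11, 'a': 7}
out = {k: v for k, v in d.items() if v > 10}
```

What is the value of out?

Step 1: Filter items where value > 10:
  'c': 3 <= 10: removed
  'b': 4 <= 10: removed
  'd': 7 <= 10: removed
  'e': 11 > 10: kept
  'a': 7 <= 10: removed
Therefore out = {'e': 11}.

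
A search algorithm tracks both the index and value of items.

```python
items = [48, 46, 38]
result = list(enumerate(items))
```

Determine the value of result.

Step 1: enumerate pairs each element with its index:
  (0, 48)
  (1, 46)
  (2, 38)
Therefore result = [(0, 48), (1, 46), (2, 38)].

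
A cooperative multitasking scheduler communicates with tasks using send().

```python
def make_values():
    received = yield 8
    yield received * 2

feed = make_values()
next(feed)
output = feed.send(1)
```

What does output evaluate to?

Step 1: next(feed) advances to first yield, producing 8.
Step 2: send(1) resumes, received = 1.
Step 3: yield received * 2 = 1 * 2 = 2.
Therefore output = 2.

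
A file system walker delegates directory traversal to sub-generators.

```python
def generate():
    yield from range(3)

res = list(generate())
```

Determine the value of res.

Step 1: yield from delegates to the iterable, yielding each element.
Step 2: Collected values: [0, 1, 2].
Therefore res = [0, 1, 2].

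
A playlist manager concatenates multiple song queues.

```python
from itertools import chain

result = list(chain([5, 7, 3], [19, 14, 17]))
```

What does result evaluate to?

Step 1: chain() concatenates iterables: [5, 7, 3] + [19, 14, 17].
Therefore result = [5, 7, 3, 19, 14, 17].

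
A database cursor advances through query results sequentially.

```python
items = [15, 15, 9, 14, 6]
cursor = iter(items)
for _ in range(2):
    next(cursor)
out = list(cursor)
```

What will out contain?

Step 1: Create iterator over [15, 15, 9, 14, 6].
Step 2: Advance 2 positions (consuming [15, 15]).
Step 3: list() collects remaining elements: [9, 14, 6].
Therefore out = [9, 14, 6].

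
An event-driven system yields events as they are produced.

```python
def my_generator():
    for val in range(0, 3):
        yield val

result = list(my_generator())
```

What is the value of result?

Step 1: The generator yields each value from range(0, 3).
Step 2: list() consumes all yields: [0, 1, 2].
Therefore result = [0, 1, 2].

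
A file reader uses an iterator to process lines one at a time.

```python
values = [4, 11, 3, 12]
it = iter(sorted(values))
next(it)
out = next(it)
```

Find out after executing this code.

Step 1: sorted([4, 11, 3, 12]) = [3, 4, 11, 12].
Step 2: Create iterator and skip 1 elements.
Step 3: next() returns 4.
Therefore out = 4.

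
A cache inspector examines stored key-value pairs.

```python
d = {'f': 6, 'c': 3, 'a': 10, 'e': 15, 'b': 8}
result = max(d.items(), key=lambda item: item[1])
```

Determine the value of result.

Step 1: Find item with maximum value:
  ('f', 6)
  ('c', 3)
  ('a', 10)
  ('e', 15)
  ('b', 8)
Step 2: Maximum value is 15 at key 'e'.
Therefore result = ('e', 15).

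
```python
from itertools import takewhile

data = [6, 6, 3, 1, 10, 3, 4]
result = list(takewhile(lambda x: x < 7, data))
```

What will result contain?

Step 1: takewhile stops at first element >= 7:
  6 < 7: take
  6 < 7: take
  3 < 7: take
  1 < 7: take
  10 >= 7: stop
Therefore result = [6, 6, 3, 1].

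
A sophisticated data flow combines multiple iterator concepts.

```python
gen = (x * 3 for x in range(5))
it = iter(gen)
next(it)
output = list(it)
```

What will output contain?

Step 1: Generator produces [0, 3, 6, 9, 12].
Step 2: next(it) consumes first element (0).
Step 3: list(it) collects remaining: [3, 6, 9, 12].
Therefore output = [3, 6, 9, 12].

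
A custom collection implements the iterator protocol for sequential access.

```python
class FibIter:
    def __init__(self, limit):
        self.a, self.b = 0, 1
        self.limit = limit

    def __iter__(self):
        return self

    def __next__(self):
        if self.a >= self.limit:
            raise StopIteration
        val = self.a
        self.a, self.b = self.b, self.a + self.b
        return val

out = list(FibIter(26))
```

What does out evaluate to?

Step 1: Fibonacci-like sequence (a=0, b=1) until >= 26:
  Yield 0, then a,b = 1,1
  Yield 1, then a,b = 1,2
  Yield 1, then a,b = 2,3
  Yield 2, then a,b = 3,5
  Yield 3, then a,b = 5,8
  Yield 5, then a,b = 8,13
  Yield 8, then a,b = 13,21
  Yield 13, then a,b = 21,34
  Yield 21, then a,b = 34,55
Step 2: 34 >= 26, stop.
Therefore out = [0, 1, 1, 2, 3, 5, 8, 13, 21].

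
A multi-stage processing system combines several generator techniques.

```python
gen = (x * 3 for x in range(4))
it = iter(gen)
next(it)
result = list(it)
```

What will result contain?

Step 1: Generator produces [0, 3, 6, 9].
Step 2: next(it) consumes first element (0).
Step 3: list(it) collects remaining: [3, 6, 9].
Therefore result = [3, 6, 9].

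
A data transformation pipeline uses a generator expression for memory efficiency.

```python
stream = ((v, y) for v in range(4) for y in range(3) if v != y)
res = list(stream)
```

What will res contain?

Step 1: Nested generator over range(4) x range(3) where v != y:
  (0, 0): excluded (v == y)
  (0, 1): included
  (0, 2): included
  (1, 0): included
  (1, 1): excluded (v == y)
  (1, 2): included
  (2, 0): included
  (2, 1): included
  (2, 2): excluded (v == y)
  (3, 0): included
  (3, 1): included
  (3, 2): included
Therefore res = [(0, 1), (0, 2), (1, 0), (1, 2), (2, 0), (2, 1), (3, 0), (3, 1), (3, 2)].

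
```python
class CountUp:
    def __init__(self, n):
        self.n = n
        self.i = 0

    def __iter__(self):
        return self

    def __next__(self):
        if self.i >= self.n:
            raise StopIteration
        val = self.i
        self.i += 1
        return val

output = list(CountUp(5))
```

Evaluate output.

Step 1: CountUp(5) creates an iterator counting 0 to 4.
Step 2: list() consumes all values: [0, 1, 2, 3, 4].
Therefore output = [0, 1, 2, 3, 4].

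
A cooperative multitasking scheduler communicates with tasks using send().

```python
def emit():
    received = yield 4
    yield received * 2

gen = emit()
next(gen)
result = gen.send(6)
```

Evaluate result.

Step 1: next(gen) advances to first yield, producing 4.
Step 2: send(6) resumes, received = 6.
Step 3: yield received * 2 = 6 * 2 = 12.
Therefore result = 12.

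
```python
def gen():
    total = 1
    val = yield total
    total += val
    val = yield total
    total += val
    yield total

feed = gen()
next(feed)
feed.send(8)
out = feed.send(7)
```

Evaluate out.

Step 1: next() -> yield total=1.
Step 2: send(8) -> val=8, total = 1+8 = 9, yield 9.
Step 3: send(7) -> val=7, total = 9+7 = 16, yield 16.
Therefore out = 16.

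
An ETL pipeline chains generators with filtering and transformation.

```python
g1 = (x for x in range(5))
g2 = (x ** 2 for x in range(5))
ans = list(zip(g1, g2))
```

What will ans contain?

Step 1: g1 produces [0, 1, 2, 3, 4].
Step 2: g2 produces [0, 1, 4, 9, 16].
Step 3: zip pairs them: [(0, 0), (1, 1), (2, 4), (3, 9), (4, 16)].
Therefore ans = [(0, 0), (1, 1), (2, 4), (3, 9), (4, 16)].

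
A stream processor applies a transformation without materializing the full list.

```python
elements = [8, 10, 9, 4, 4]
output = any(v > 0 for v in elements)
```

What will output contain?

Step 1: Check v > 0 for each element in [8, 10, 9, 4, 4]:
  8 > 0: True
  10 > 0: True
  9 > 0: True
  4 > 0: True
  4 > 0: True
Step 2: any() returns True.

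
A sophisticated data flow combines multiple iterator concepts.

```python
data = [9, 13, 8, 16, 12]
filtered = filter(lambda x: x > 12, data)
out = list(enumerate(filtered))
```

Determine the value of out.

Step 1: Filter [9, 13, 8, 16, 12] for > 12: [13, 16].
Step 2: enumerate re-indexes from 0: [(0, 13), (1, 16)].
Therefore out = [(0, 13), (1, 16)].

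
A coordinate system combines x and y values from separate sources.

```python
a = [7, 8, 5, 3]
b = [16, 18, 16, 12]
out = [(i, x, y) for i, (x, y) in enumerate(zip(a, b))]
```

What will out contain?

Step 1: enumerate(zip(a, b)) gives index with paired elements:
  i=0: (7, 16)
  i=1: (8, 18)
  i=2: (5, 16)
  i=3: (3, 12)
Therefore out = [(0, 7, 16), (1, 8, 18), (2, 5, 16), (3, 3, 12)].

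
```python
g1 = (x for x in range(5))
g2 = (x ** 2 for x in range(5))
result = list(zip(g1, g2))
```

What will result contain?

Step 1: g1 produces [0, 1, 2, 3, 4].
Step 2: g2 produces [0, 1, 4, 9, 16].
Step 3: zip pairs them: [(0, 0), (1, 1), (2, 4), (3, 9), (4, 16)].
Therefore result = [(0, 0), (1, 1), (2, 4), (3, 9), (4, 16)].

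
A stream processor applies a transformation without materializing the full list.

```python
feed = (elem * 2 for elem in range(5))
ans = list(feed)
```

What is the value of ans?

Step 1: For each elem in range(5), compute elem*2:
  elem=0: 0*2 = 0
  elem=1: 1*2 = 2
  elem=2: 2*2 = 4
  elem=3: 3*2 = 6
  elem=4: 4*2 = 8
Therefore ans = [0, 2, 4, 6, 8].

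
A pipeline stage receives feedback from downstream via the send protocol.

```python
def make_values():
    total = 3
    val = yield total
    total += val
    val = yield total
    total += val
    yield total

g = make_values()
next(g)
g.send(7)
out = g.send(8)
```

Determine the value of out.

Step 1: next() -> yield total=3.
Step 2: send(7) -> val=7, total = 3+7 = 10, yield 10.
Step 3: send(8) -> val=8, total = 10+8 = 18, yield 18.
Therefore out = 18.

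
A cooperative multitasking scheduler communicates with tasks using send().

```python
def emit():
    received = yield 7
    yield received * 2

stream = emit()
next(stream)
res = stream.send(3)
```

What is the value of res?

Step 1: next(stream) advances to first yield, producing 7.
Step 2: send(3) resumes, received = 3.
Step 3: yield received * 2 = 3 * 2 = 6.
Therefore res = 6.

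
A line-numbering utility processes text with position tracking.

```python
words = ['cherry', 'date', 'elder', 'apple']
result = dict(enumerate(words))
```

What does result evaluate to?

Step 1: enumerate pairs indices with words:
  0 -> 'cherry'
  1 -> 'date'
  2 -> 'elder'
  3 -> 'apple'
Therefore result = {0: 'cherry', 1: 'date', 2: 'elder', 3: 'apple'}.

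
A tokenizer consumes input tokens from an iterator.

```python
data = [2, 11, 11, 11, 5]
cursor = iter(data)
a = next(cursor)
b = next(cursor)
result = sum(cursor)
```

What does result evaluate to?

Step 1: Create iterator over [2, 11, 11, 11, 5].
Step 2: a = next() = 2, b = next() = 11.
Step 3: sum() of remaining [11, 11, 5] = 27.
Therefore result = 27.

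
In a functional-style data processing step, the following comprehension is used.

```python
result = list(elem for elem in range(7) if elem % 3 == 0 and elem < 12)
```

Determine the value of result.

Step 1: Filter range(7) where elem % 3 == 0 and elem < 12:
  elem=0: both conditions met, included
  elem=1: excluded (1 % 3 != 0)
  elem=2: excluded (2 % 3 != 0)
  elem=3: both conditions met, included
  elem=4: excluded (4 % 3 != 0)
  elem=5: excluded (5 % 3 != 0)
  elem=6: both conditions met, included
Therefore result = [0, 3, 6].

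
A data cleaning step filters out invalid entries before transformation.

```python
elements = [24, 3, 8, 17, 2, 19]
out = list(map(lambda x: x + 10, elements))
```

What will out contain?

Step 1: Apply lambda x: x + 10 to each element:
  24 -> 34
  3 -> 13
  8 -> 18
  17 -> 27
  2 -> 12
  19 -> 29
Therefore out = [34, 13, 18, 27, 12, 29].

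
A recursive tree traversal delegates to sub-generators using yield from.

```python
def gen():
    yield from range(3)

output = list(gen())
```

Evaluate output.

Step 1: yield from delegates to the iterable, yielding each element.
Step 2: Collected values: [0, 1, 2].
Therefore output = [0, 1, 2].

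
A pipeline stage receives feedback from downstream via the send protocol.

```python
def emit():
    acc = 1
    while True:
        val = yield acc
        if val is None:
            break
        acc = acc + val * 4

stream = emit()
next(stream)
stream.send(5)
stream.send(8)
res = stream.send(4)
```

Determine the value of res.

Step 1: next() -> yield acc=1.
Step 2: send(5) -> val=5, acc = 1 + 5*4 = 21, yield 21.
Step 3: send(8) -> val=8, acc = 21 + 8*4 = 53, yield 53.
Step 4: send(4) -> val=4, acc = 53 + 4*4 = 69, yield 69.
Therefore res = 69.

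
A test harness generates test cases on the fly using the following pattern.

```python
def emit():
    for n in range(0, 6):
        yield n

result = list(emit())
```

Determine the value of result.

Step 1: The generator yields each value from range(0, 6).
Step 2: list() consumes all yields: [0, 1, 2, 3, 4, 5].
Therefore result = [0, 1, 2, 3, 4, 5].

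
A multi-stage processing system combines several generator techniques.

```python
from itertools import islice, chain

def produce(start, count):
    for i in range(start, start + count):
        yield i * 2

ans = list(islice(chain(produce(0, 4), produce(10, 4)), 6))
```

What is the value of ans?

Step 1: produce(0, 4) yields [0, 2, 4, 6].
Step 2: produce(10, 4) yields [20, 22, 24, 26].
Step 3: chain concatenates: [0, 2, 4, 6, 20, 22, 24, 26].
Step 4: islice takes first 6: [0, 2, 4, 6, 20, 22].
Therefore ans = [0, 2, 4, 6, 20, 22].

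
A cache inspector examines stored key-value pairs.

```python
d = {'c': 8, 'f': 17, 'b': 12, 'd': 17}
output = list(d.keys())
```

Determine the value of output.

Step 1: d.keys() returns the dictionary keys in insertion order.
Therefore output = ['c', 'f', 'b', 'd'].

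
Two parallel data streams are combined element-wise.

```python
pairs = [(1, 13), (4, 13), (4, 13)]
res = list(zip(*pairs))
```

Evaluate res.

Step 1: zip(*pairs) transposes: unzips [(1, 13), (4, 13), (4, 13)] into separate sequences.
Step 2: First elements: (1, 4, 4), second elements: (13, 13, 13).
Therefore res = [(1, 4, 4), (13, 13, 13)].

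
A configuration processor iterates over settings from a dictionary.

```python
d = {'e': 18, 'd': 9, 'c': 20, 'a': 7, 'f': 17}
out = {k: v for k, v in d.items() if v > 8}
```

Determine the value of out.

Step 1: Filter items where value > 8:
  'e': 18 > 8: kept
  'd': 9 > 8: kept
  'c': 20 > 8: kept
  'a': 7 <= 8: removed
  'f': 17 > 8: kept
Therefore out = {'e': 18, 'd': 9, 'c': 20, 'f': 17}.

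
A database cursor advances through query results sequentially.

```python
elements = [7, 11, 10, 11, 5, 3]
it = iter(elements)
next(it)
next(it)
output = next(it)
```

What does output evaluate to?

Step 1: Create iterator over [7, 11, 10, 11, 5, 3].
Step 2: next() consumes 7.
Step 3: next() consumes 11.
Step 4: next() returns 10.
Therefore output = 10.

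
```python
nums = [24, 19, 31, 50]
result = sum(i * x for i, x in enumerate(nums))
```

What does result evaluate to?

Step 1: Compute i * x for each (i, x) in enumerate([24, 19, 31, 50]):
  i=0, x=24: 0*24 = 0
  i=1, x=19: 1*19 = 19
  i=2, x=31: 2*31 = 62
  i=3, x=50: 3*50 = 150
Step 2: sum = 0 + 19 + 62 + 150 = 231.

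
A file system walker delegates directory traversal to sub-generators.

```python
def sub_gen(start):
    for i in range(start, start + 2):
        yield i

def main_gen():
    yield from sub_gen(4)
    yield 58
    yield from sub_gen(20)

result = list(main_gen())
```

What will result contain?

Step 1: main_gen() delegates to sub_gen(4):
  yield 4
  yield 5
Step 2: yield 58
Step 3: Delegates to sub_gen(20):
  yield 20
  yield 21
Therefore result = [4, 5, 58, 20, 21].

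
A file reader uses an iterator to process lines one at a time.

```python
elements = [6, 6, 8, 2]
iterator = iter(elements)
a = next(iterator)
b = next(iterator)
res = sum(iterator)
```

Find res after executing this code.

Step 1: Create iterator over [6, 6, 8, 2].
Step 2: a = next() = 6, b = next() = 6.
Step 3: sum() of remaining [8, 2] = 10.
Therefore res = 10.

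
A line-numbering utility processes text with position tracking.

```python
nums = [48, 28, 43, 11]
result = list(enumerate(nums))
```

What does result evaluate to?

Step 1: enumerate pairs each element with its index:
  (0, 48)
  (1, 28)
  (2, 43)
  (3, 11)
Therefore result = [(0, 48), (1, 28), (2, 43), (3, 11)].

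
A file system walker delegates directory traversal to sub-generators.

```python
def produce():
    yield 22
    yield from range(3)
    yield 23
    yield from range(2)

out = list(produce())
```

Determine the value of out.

Step 1: Trace yields in order:
  yield 22
  yield 0
  yield 1
  yield 2
  yield 23
  yield 0
  yield 1
Therefore out = [22, 0, 1, 2, 23, 0, 1].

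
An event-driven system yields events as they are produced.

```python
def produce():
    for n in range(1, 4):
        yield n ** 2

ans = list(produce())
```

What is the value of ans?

Step 1: For each n in range(1, 4), yield n**2:
  n=1: yield 1**2 = 1
  n=2: yield 2**2 = 4
  n=3: yield 3**2 = 9
Therefore ans = [1, 4, 9].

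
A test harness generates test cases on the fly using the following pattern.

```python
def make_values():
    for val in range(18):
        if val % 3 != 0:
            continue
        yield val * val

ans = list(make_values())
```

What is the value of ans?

Step 1: Only yield val**2 when val is divisible by 3:
  val=0: 0 % 3 == 0, yield 0**2 = 0
  val=3: 3 % 3 == 0, yield 3**2 = 9
  val=6: 6 % 3 == 0, yield 6**2 = 36
  val=9: 9 % 3 == 0, yield 9**2 = 81
  val=12: 12 % 3 == 0, yield 12**2 = 144
  val=15: 15 % 3 == 0, yield 15**2 = 225
Therefore ans = [0, 9, 36, 81, 144, 225].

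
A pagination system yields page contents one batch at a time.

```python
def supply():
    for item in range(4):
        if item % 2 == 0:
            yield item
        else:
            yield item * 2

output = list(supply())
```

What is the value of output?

Step 1: For each item in range(4), yield item if even, else item*2:
  item=0 (even): yield 0
  item=1 (odd): yield 1*2 = 2
  item=2 (even): yield 2
  item=3 (odd): yield 3*2 = 6
Therefore output = [0, 2, 2, 6].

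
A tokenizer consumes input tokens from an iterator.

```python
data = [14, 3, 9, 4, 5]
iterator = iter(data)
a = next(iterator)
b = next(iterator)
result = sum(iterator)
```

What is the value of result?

Step 1: Create iterator over [14, 3, 9, 4, 5].
Step 2: a = next() = 14, b = next() = 3.
Step 3: sum() of remaining [9, 4, 5] = 18.
Therefore result = 18.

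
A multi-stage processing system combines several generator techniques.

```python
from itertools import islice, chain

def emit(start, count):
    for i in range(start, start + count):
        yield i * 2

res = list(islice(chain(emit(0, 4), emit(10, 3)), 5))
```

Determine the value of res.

Step 1: emit(0, 4) yields [0, 2, 4, 6].
Step 2: emit(10, 3) yields [20, 22, 24].
Step 3: chain concatenates: [0, 2, 4, 6, 20, 22, 24].
Step 4: islice takes first 5: [0, 2, 4, 6, 20].
Therefore res = [0, 2, 4, 6, 20].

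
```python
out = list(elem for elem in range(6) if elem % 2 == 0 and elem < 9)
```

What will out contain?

Step 1: Filter range(6) where elem % 2 == 0 and elem < 9:
  elem=0: both conditions met, included
  elem=1: excluded (1 % 2 != 0)
  elem=2: both conditions met, included
  elem=3: excluded (3 % 2 != 0)
  elem=4: both conditions met, included
  elem=5: excluded (5 % 2 != 0)
Therefore out = [0, 2, 4].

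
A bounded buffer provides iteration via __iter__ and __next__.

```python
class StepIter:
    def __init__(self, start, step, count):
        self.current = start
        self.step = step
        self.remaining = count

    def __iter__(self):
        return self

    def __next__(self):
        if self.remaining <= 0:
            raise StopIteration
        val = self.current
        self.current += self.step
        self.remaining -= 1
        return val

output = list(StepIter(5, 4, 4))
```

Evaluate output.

Step 1: StepIter starts at 5, increments by 4, for 4 steps:
  Yield 5, then current += 4
  Yield 9, then current += 4
  Yield 13, then current += 4
  Yield 17, then current += 4
Therefore output = [5, 9, 13, 17].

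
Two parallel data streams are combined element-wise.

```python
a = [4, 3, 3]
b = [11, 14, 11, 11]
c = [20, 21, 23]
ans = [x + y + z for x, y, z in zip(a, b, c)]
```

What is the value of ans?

Step 1: zip three lists (truncates to shortest, len=3):
  4 + 11 + 20 = 35
  3 + 14 + 21 = 38
  3 + 11 + 23 = 37
Therefore ans = [35, 38, 37].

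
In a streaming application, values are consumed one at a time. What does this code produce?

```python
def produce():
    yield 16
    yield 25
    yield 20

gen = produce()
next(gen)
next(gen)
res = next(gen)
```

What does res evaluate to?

Step 1: produce() creates a generator.
Step 2: next(gen) yields 16 (consumed and discarded).
Step 3: next(gen) yields 25 (consumed and discarded).
Step 4: next(gen) yields 20, assigned to res.
Therefore res = 20.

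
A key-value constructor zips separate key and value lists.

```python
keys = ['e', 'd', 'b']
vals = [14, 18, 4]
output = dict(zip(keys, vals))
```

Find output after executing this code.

Step 1: zip pairs keys with values:
  'e' -> 14
  'd' -> 18
  'b' -> 4
Therefore output = {'e': 14, 'd': 18, 'b': 4}.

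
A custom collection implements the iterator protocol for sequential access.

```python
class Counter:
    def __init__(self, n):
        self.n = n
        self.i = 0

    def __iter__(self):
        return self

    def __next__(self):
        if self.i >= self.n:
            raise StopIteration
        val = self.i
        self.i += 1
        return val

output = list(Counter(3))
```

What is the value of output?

Step 1: Counter(3) creates an iterator counting 0 to 2.
Step 2: list() consumes all values: [0, 1, 2].
Therefore output = [0, 1, 2].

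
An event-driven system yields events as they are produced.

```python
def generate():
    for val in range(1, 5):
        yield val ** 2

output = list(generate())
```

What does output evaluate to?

Step 1: For each val in range(1, 5), yield val**2:
  val=1: yield 1**2 = 1
  val=2: yield 2**2 = 4
  val=3: yield 3**2 = 9
  val=4: yield 4**2 = 16
Therefore output = [1, 4, 9, 16].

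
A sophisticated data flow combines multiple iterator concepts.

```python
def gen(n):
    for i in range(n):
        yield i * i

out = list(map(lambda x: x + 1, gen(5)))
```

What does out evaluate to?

Step 1: gen(5) yields squares: [0, 1, 4, 9, 16].
Step 2: map adds 1 to each: [1, 2, 5, 10, 17].
Therefore out = [1, 2, 5, 10, 17].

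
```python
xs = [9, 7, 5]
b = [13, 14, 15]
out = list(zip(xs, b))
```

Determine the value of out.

Step 1: zip pairs elements at same index:
  Index 0: (9, 13)
  Index 1: (7, 14)
  Index 2: (5, 15)
Therefore out = [(9, 13), (7, 14), (5, 15)].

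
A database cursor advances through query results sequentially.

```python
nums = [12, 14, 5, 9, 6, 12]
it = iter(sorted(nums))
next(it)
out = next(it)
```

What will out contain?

Step 1: sorted([12, 14, 5, 9, 6, 12]) = [5, 6, 9, 12, 12, 14].
Step 2: Create iterator and skip 1 elements.
Step 3: next() returns 6.
Therefore out = 6.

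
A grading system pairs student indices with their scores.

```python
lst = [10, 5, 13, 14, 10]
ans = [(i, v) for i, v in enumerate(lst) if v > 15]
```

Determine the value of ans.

Step 1: Filter enumerate([10, 5, 13, 14, 10]) keeping v > 15:
  (0, 10): 10 <= 15, excluded
  (1, 5): 5 <= 15, excluded
  (2, 13): 13 <= 15, excluded
  (3, 14): 14 <= 15, excluded
  (4, 10): 10 <= 15, excluded
Therefore ans = [].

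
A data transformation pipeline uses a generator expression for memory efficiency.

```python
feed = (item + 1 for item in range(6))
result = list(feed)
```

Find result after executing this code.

Step 1: For each item in range(6), compute item+1:
  item=0: 0+1 = 1
  item=1: 1+1 = 2
  item=2: 2+1 = 3
  item=3: 3+1 = 4
  item=4: 4+1 = 5
  item=5: 5+1 = 6
Therefore result = [1, 2, 3, 4, 5, 6].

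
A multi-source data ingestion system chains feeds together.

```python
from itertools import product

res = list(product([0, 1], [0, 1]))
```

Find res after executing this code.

Step 1: product([0, 1], [0, 1]) gives all pairs:
  (0, 0)
  (0, 1)
  (1, 0)
  (1, 1)
Therefore res = [(0, 0), (0, 1), (1, 0), (1, 1)].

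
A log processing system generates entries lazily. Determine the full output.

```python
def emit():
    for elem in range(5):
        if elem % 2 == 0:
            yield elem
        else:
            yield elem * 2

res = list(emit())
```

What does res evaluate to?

Step 1: For each elem in range(5), yield elem if even, else elem*2:
  elem=0 (even): yield 0
  elem=1 (odd): yield 1*2 = 2
  elem=2 (even): yield 2
  elem=3 (odd): yield 3*2 = 6
  elem=4 (even): yield 4
Therefore res = [0, 2, 2, 6, 4].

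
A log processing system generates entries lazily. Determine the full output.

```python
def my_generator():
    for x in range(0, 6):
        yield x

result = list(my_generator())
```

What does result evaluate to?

Step 1: The generator yields each value from range(0, 6).
Step 2: list() consumes all yields: [0, 1, 2, 3, 4, 5].
Therefore result = [0, 1, 2, 3, 4, 5].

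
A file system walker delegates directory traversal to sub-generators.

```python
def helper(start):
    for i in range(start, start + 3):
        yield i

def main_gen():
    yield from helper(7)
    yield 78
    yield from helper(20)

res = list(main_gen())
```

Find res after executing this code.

Step 1: main_gen() delegates to helper(7):
  yield 7
  yield 8
  yield 9
Step 2: yield 78
Step 3: Delegates to helper(20):
  yield 20
  yield 21
  yield 22
Therefore res = [7, 8, 9, 78, 20, 21, 22].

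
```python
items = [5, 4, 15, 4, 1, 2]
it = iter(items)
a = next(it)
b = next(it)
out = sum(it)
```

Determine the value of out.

Step 1: Create iterator over [5, 4, 15, 4, 1, 2].
Step 2: a = next() = 5, b = next() = 4.
Step 3: sum() of remaining [15, 4, 1, 2] = 22.
Therefore out = 22.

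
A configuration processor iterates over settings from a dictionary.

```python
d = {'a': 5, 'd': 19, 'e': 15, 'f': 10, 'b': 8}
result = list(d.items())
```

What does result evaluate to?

Step 1: d.items() returns (key, value) pairs in insertion order.
Therefore result = [('a', 5), ('d', 19), ('e', 15), ('f', 10), ('b', 8)].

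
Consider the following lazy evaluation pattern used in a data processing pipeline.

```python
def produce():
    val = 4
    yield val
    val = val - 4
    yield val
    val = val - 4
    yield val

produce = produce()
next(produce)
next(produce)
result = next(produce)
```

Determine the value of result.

Step 1: Trace through generator execution:
  Yield 1: val starts at 4, yield 4
  Yield 2: val = 4 - 4 = 0, yield 0
  Yield 3: val = 0 - 4 = -4, yield -4
Step 2: First next() gets 4, second next() gets the second value, third next() yields -4.
Therefore result = -4.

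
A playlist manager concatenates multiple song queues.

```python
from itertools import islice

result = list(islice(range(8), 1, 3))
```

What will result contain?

Step 1: islice(range(8), 1, 3) takes elements at indices [1, 3).
Step 2: Elements: [1, 2].
Therefore result = [1, 2].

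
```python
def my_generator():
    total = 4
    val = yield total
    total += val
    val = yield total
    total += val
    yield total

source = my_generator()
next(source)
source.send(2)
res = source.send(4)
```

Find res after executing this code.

Step 1: next() -> yield total=4.
Step 2: send(2) -> val=2, total = 4+2 = 6, yield 6.
Step 3: send(4) -> val=4, total = 6+4 = 10, yield 10.
Therefore res = 10.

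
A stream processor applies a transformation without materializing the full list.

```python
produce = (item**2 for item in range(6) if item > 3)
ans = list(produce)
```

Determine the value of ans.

Step 1: For range(6), keep item > 3, then square:
  item=0: 0 <= 3, excluded
  item=1: 1 <= 3, excluded
  item=2: 2 <= 3, excluded
  item=3: 3 <= 3, excluded
  item=4: 4 > 3, yield 4**2 = 16
  item=5: 5 > 3, yield 5**2 = 25
Therefore ans = [16, 25].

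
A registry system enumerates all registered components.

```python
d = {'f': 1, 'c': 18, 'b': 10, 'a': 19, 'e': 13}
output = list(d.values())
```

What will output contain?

Step 1: d.values() returns the dictionary values in insertion order.
Therefore output = [1, 18, 10, 19, 13].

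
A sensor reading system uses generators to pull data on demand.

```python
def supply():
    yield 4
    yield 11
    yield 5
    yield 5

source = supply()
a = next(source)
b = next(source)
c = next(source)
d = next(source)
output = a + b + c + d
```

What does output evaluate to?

Step 1: Create generator and consume all values:
  a = next(source) = 4
  b = next(source) = 11
  c = next(source) = 5
  d = next(source) = 5
Step 2: output = 4 + 11 + 5 + 5 = 25.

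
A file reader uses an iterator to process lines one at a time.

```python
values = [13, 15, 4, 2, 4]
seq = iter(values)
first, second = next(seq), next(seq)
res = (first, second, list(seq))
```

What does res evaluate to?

Step 1: Create iterator over [13, 15, 4, 2, 4].
Step 2: first = 13, second = 15.
Step 3: Remaining elements: [4, 2, 4].
Therefore res = (13, 15, [4, 2, 4]).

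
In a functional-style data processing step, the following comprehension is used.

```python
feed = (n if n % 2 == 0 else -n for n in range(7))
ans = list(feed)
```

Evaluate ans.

Step 1: For each n in range(7), yield n if even, else -n:
  n=0: even, yield 0
  n=1: odd, yield -1
  n=2: even, yield 2
  n=3: odd, yield -3
  n=4: even, yield 4
  n=5: odd, yield -5
  n=6: even, yield 6
Therefore ans = [0, -1, 2, -3, 4, -5, 6].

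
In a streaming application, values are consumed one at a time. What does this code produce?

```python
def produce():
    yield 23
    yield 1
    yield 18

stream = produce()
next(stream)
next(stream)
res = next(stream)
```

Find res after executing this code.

Step 1: produce() creates a generator.
Step 2: next(stream) yields 23 (consumed and discarded).
Step 3: next(stream) yields 1 (consumed and discarded).
Step 4: next(stream) yields 18, assigned to res.
Therefore res = 18.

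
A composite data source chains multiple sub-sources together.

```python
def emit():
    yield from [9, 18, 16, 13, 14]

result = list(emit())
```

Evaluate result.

Step 1: yield from delegates to the iterable, yielding each element.
Step 2: Collected values: [9, 18, 16, 13, 14].
Therefore result = [9, 18, 16, 13, 14].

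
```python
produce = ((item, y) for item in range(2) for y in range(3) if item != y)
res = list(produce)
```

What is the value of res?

Step 1: Nested generator over range(2) x range(3) where item != y:
  (0, 0): excluded (item == y)
  (0, 1): included
  (0, 2): included
  (1, 0): included
  (1, 1): excluded (item == y)
  (1, 2): included
Therefore res = [(0, 1), (0, 2), (1, 0), (1, 2)].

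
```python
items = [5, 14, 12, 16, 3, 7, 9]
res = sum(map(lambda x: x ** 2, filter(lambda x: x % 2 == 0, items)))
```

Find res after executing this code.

Step 1: Filter even numbers from [5, 14, 12, 16, 3, 7, 9]: [14, 12, 16]
Step 2: Square each: [196, 144, 256]
Step 3: Sum = 596.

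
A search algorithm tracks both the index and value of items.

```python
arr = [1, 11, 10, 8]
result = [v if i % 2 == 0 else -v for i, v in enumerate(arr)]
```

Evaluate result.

Step 1: For each (i, v), keep v if i is even, negate if odd:
  i=0 (even): keep 1
  i=1 (odd): negate to -11
  i=2 (even): keep 10
  i=3 (odd): negate to -8
Therefore result = [1, -11, 10, -8].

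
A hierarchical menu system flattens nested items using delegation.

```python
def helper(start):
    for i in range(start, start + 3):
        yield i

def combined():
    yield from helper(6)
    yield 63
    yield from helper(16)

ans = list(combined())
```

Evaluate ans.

Step 1: combined() delegates to helper(6):
  yield 6
  yield 7
  yield 8
Step 2: yield 63
Step 3: Delegates to helper(16):
  yield 16
  yield 17
  yield 18
Therefore ans = [6, 7, 8, 63, 16, 17, 18].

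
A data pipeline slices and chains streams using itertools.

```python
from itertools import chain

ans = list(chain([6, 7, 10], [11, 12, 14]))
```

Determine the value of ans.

Step 1: chain() concatenates iterables: [6, 7, 10] + [11, 12, 14].
Therefore ans = [6, 7, 10, 11, 12, 14].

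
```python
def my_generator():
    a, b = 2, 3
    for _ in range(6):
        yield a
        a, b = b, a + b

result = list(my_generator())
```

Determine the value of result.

Step 1: Fibonacci-like sequence starting with a=2, b=3:
  Iteration 1: yield a=2, then a,b = 3,5
  Iteration 2: yield a=3, then a,b = 5,8
  Iteration 3: yield a=5, then a,b = 8,13
  Iteration 4: yield a=8, then a,b = 13,21
  Iteration 5: yield a=13, then a,b = 21,34
  Iteration 6: yield a=21, then a,b = 34,55
Therefore result = [2, 3, 5, 8, 13, 21].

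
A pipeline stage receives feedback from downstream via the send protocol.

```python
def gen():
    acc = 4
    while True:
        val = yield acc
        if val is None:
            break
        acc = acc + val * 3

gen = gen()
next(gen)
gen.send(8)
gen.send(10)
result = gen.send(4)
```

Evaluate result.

Step 1: next() -> yield acc=4.
Step 2: send(8) -> val=8, acc = 4 + 8*3 = 28, yield 28.
Step 3: send(10) -> val=10, acc = 28 + 10*3 = 58, yield 58.
Step 4: send(4) -> val=4, acc = 58 + 4*3 = 70, yield 70.
Therefore result = 70.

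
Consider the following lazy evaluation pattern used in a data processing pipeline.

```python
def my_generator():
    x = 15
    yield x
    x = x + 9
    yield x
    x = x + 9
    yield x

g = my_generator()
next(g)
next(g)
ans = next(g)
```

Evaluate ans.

Step 1: Trace through generator execution:
  Yield 1: x starts at 15, yield 15
  Yield 2: x = 15 + 9 = 24, yield 24
  Yield 3: x = 24 + 9 = 33, yield 33
Step 2: First next() gets 15, second next() gets the second value, third next() yields 33.
Therefore ans = 33.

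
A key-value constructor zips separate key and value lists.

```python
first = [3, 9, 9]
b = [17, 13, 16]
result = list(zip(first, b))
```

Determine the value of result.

Step 1: zip pairs elements at same index:
  Index 0: (3, 17)
  Index 1: (9, 13)
  Index 2: (9, 16)
Therefore result = [(3, 17), (9, 13), (9, 16)].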